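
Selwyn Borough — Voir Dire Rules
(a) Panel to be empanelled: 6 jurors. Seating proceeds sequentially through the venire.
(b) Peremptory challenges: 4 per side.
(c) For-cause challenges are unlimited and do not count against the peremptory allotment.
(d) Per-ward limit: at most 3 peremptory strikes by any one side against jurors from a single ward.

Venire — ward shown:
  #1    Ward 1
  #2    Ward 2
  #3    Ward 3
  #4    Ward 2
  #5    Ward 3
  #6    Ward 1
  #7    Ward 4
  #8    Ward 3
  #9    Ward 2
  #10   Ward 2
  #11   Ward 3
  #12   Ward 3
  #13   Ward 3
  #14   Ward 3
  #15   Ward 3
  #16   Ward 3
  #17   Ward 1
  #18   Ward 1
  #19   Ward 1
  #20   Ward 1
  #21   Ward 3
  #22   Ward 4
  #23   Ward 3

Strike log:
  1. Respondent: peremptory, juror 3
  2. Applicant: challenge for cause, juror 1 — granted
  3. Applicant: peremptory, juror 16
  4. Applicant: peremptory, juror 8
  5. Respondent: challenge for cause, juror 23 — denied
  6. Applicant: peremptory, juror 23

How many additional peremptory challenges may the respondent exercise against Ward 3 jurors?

Respondent peremptories so far: #3 — 1 of 4 used, 3 left overall.
Against Ward 3: #3 — 1 used; per-ward cap 3 leaves 2.
Binding limit: min(3, 2) = 2.

2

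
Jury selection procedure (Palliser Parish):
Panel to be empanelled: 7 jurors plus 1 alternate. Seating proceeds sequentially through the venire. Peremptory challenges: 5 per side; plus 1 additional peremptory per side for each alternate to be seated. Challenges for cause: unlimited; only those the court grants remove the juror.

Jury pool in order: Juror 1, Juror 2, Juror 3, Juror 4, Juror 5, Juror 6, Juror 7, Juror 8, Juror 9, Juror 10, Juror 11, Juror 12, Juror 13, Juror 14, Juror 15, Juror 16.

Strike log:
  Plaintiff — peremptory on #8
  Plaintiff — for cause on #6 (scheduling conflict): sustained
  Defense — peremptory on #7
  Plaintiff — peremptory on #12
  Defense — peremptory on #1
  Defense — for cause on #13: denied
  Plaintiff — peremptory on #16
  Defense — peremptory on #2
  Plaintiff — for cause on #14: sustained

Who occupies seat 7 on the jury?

Removed: #1, #2, #6, #7, #8, #12, #14, #16. (#13 stays — for-cause denied.)
Seating in order: seats 1–7 → #3, #4, #5, #9, #10, #11, #13; alternates → #15.
So seat 7 is #13.

13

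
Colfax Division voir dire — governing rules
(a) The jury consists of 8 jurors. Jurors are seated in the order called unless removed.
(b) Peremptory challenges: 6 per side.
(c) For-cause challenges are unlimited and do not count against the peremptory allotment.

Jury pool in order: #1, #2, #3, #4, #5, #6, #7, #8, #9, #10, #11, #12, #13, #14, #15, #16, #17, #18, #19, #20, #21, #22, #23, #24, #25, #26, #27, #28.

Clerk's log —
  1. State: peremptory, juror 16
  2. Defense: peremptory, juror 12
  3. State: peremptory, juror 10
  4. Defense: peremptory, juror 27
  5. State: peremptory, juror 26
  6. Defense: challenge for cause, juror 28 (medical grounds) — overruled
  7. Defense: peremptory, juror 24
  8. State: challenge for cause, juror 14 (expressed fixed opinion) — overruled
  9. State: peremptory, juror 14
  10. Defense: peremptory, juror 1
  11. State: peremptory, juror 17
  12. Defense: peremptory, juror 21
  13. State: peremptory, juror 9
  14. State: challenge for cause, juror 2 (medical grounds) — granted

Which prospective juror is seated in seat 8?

Removed: #1, #2, #9, #10, #12, #14, #16, #17, #21, #24, #26, #27. (#28 stays — for-cause denied.)
Seating in order: seats 1–8 → #3, #4, #5, #6, #7, #8, #11, #13.
So seat 8 is #13.

13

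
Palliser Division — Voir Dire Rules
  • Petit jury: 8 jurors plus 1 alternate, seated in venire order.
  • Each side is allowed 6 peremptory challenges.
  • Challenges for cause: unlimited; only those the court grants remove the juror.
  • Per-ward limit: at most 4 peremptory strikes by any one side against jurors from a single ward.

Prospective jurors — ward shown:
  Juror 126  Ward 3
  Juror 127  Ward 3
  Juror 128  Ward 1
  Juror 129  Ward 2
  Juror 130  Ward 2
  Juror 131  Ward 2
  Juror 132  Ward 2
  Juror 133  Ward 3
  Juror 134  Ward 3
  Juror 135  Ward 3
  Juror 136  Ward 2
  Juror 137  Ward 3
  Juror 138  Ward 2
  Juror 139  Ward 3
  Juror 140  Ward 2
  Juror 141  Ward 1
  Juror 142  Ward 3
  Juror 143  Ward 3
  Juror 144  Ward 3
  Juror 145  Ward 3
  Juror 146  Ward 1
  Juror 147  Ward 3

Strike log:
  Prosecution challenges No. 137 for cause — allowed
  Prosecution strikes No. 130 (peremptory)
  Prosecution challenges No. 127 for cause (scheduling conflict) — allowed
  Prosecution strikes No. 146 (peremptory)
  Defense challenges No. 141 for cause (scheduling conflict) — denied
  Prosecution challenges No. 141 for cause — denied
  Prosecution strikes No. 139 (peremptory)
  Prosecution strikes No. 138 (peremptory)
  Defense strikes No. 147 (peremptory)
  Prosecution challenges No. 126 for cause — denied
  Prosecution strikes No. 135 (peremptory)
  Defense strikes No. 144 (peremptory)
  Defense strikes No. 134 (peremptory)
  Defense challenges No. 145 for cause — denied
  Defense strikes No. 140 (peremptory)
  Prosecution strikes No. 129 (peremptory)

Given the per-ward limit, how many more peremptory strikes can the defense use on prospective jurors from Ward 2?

Defense peremptories so far: #147, #144, #134, #140 — 4 of 6 used, 2 left overall.
Against Ward 2: #140 — 1 used; per-ward cap 4 leaves 3.
Binding limit: min(2, 3) = 2.

2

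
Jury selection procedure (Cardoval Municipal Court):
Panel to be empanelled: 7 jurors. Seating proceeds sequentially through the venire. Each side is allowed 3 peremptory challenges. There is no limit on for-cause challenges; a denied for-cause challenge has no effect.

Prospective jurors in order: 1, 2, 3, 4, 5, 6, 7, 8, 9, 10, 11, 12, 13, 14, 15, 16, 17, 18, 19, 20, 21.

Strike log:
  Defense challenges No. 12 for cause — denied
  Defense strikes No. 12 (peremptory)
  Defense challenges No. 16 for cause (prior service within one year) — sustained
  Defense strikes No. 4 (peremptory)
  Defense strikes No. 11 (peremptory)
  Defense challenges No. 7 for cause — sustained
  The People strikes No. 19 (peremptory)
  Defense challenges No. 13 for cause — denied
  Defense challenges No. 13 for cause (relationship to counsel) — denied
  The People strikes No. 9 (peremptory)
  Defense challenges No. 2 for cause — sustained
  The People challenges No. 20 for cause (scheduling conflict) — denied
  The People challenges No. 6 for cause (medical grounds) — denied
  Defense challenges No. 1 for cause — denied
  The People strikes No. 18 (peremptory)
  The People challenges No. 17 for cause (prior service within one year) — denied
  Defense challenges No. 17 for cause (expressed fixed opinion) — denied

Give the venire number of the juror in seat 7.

13

Removed: #2, #4, #7, #9, #11, #12, #16, #18, #19. (#1, #6, #13, #17, #20 stay — for-cause denied.)
Seating in order: seats 1–7 → #1, #3, #5, #6, #8, #10, #13.
So seat 7 is #13.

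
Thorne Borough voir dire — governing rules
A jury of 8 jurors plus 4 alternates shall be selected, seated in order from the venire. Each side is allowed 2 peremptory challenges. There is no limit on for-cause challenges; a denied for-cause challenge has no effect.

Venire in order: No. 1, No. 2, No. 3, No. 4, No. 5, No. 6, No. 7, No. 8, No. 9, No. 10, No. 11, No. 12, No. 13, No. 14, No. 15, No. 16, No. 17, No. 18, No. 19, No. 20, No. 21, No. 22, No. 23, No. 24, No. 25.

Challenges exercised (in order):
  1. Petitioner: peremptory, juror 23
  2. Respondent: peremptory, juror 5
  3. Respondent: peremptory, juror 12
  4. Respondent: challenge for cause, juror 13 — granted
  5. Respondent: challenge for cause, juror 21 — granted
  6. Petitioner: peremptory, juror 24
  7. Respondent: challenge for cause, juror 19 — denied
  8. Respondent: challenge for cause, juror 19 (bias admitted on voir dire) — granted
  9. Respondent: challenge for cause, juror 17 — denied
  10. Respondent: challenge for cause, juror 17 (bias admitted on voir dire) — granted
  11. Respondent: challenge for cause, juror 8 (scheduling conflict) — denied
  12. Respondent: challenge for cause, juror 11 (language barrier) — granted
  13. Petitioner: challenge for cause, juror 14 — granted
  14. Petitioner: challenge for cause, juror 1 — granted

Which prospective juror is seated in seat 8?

10

Removed: #1, #5, #11, #12, #13, #14, #17, #19, #21, #23, #24. (#8 stays — for-cause denied.)
Seating in order: seats 1–8 → #2, #3, #4, #6, #7, #8, #9, #10; alternates → #15, #16, #18, #20.
So seat 8 is #10.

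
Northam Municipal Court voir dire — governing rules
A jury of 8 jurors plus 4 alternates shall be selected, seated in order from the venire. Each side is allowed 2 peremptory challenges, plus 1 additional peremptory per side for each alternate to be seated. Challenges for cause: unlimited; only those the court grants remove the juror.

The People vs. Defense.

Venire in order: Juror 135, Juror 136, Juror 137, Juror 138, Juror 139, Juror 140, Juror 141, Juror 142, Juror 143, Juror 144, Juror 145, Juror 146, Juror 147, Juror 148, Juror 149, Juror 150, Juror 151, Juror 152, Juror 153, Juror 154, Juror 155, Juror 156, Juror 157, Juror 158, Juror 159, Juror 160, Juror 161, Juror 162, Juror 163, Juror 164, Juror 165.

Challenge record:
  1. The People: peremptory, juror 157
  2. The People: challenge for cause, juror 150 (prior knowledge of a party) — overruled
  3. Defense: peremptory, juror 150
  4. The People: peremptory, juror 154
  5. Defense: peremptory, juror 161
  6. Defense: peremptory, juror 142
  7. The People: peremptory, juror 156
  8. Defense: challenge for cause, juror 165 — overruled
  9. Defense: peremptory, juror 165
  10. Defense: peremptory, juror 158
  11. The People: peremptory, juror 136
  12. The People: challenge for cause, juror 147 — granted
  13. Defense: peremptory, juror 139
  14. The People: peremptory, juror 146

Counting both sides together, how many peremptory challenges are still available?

The People allotment: 2 base + 1 × 4 alternates = 6. Defense allotment: 2 base + 1 × 4 alternates = 6.
The People peremptories used: #157, #154, #156, #136, #146 — 5 (for-cause on #150, #147 don't count).
Defense peremptories used: #150, #161, #142, #165, #158, #139 — 6 (the for-cause on #165 doesn't count).
Remaining: (6 − 5) + (6 − 6) = 1.

1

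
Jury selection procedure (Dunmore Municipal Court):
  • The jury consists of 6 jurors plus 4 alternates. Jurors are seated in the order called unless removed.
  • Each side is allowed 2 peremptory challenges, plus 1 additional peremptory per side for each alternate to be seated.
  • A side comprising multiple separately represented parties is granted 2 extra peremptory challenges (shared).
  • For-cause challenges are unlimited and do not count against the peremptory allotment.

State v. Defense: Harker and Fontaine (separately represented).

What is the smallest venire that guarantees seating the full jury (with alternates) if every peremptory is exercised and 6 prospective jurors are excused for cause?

30

Seats to fill: 6 + 4 alternates = 10.
Peremptories — State: 2 + 1×4 = 6; Defense: 2 + 1×4 + 2 = 8; total 14.
For-cause removals: 6.
Minimum venire: 10 + 14 + 6 = 30.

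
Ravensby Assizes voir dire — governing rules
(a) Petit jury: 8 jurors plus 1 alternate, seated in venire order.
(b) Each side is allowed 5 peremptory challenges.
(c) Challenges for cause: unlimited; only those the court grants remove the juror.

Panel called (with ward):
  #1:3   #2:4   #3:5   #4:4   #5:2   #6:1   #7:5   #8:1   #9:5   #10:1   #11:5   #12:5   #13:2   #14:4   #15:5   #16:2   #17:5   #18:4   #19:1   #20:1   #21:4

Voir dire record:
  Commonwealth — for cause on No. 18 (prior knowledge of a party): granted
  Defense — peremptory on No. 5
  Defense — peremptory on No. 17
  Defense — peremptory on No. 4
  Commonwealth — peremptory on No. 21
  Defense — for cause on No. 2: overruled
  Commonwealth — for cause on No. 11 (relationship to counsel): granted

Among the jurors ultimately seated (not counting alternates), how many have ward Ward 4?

Removed: #4, #5, #11, #17, #18, #21.
Seated jurors 1–8: #1, #2, #3, #6, #7, #8, #9, #10 (alternates #12 not counted).
Of those, in Ward 4: #2 → 1.

1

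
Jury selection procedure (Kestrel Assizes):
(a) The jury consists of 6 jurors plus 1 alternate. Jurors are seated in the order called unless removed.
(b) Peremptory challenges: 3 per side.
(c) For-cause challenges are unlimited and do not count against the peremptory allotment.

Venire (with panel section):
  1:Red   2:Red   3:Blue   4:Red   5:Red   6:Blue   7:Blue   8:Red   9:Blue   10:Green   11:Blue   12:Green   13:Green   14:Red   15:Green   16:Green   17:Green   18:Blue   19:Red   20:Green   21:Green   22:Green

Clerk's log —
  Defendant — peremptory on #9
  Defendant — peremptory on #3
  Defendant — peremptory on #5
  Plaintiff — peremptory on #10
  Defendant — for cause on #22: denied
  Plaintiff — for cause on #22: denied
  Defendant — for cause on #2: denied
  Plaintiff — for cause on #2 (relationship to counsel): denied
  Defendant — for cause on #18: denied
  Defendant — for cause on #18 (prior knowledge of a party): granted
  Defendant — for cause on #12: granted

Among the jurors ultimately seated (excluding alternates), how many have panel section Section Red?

Removed: #3, #5, #9, #10, #12, #18.
Seated jurors 1–6: #1, #2, #4, #6, #7, #8 (alternates #11 not counted).
Of those, in Section Red: #1, #2, #4, #8 → 4.

4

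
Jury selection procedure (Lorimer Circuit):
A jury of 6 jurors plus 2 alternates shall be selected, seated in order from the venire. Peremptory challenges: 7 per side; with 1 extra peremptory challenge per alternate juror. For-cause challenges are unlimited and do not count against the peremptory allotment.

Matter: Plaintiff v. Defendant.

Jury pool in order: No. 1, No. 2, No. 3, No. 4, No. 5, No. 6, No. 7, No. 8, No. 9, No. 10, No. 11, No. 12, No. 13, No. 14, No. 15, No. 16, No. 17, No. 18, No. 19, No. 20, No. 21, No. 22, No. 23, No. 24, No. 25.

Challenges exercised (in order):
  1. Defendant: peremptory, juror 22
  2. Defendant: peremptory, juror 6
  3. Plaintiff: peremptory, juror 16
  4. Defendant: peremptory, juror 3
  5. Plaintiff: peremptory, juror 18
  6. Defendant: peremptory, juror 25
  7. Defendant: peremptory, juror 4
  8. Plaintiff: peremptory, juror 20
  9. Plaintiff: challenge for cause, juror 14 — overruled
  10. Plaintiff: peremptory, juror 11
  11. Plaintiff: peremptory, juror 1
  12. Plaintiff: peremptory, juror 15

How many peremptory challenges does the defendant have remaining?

4

Defendant allotment: 7 base + 1 × 2 alternates = 9.
Defendant peremptories used: #22, #6, #3, #25, #4 — 5.
Remaining: 9 − 5 = 4.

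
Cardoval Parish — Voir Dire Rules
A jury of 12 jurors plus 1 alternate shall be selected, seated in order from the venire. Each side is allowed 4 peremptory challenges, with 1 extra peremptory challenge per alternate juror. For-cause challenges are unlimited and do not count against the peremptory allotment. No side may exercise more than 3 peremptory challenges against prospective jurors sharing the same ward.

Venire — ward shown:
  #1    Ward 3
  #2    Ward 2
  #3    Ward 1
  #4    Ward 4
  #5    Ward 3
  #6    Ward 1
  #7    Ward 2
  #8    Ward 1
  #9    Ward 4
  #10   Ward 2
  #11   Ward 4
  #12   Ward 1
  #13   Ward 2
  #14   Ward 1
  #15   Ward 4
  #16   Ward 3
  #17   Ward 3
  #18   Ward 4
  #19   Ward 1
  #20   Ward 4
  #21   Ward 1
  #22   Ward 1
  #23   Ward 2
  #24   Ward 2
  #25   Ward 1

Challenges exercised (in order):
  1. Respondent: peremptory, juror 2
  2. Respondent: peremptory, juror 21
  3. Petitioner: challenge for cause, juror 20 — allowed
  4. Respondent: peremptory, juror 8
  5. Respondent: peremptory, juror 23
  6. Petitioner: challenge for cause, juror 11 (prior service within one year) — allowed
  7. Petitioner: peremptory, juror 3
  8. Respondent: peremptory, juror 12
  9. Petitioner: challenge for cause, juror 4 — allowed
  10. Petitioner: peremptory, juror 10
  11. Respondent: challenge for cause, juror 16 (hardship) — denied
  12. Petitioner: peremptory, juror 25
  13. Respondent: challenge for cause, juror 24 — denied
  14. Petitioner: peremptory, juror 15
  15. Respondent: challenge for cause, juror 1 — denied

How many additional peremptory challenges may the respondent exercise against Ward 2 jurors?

0

Respondent peremptories so far: #2, #21, #8, #23, #12 — 5 of 5 used, 0 left overall.
Against Ward 2: #2, #23 — 2 used; per-ward cap 3 leaves 1.
Binding limit: min(0, 1) = 0.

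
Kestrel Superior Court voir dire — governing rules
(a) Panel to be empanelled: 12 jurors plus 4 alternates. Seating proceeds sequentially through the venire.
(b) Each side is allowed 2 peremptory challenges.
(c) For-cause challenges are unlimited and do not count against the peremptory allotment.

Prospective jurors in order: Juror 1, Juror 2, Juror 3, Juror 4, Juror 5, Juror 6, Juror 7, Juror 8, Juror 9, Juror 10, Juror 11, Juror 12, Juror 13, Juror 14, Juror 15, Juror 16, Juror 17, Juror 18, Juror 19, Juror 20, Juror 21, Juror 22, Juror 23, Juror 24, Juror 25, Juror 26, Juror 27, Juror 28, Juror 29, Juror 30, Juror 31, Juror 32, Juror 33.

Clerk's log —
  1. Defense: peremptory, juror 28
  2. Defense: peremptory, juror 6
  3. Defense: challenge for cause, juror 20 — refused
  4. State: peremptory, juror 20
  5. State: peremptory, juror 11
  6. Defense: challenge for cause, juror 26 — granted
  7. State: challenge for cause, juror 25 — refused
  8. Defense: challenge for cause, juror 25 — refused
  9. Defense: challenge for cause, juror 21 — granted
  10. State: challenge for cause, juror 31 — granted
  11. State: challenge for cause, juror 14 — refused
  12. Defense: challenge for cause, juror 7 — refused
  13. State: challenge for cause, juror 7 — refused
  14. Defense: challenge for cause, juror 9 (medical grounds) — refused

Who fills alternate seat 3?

17

Removed: #6, #11, #20, #21, #26, #28, #31. (#7, #9, #14, #25 stay — for-cause denied.)
Seating in order: seats 1–12 → #1, #2, #3, #4, #5, #7, #8, #9, #10, #12, #13, #14; alternates → #15, #16, #17, #18.
So alternate 3 is #17.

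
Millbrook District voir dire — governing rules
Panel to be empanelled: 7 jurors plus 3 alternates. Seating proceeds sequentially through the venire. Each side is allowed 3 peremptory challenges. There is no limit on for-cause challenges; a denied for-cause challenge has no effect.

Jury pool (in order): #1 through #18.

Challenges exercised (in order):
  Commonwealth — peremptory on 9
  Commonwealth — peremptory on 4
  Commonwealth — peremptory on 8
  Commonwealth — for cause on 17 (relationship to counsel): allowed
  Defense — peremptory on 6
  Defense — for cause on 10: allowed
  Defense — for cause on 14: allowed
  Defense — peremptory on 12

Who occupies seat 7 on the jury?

13

Removed: #4, #6, #8, #9, #10, #12, #14, #17.
Filling seats in venire order through position 7: #1, #2, #3, #5, #7, #11, #13.
So seat 7 is #13.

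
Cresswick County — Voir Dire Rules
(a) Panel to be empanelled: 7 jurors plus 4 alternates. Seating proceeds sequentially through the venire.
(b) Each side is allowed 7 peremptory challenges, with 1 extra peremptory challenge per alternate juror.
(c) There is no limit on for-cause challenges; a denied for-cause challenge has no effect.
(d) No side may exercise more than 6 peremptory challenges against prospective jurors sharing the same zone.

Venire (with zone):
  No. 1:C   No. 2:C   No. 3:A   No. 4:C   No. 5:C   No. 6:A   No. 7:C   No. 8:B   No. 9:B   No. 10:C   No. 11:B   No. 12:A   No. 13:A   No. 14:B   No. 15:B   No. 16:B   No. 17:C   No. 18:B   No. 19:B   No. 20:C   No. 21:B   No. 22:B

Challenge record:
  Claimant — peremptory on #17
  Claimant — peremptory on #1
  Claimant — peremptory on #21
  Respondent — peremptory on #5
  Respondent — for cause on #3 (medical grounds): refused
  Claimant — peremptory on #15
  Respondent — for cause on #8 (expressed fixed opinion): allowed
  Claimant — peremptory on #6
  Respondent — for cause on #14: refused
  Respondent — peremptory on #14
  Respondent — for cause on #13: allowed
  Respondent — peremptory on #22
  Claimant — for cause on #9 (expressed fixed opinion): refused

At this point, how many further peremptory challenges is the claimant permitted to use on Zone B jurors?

Claimant peremptories so far: #17, #1, #21, #15, #6 — 5 of 11 used, 6 left overall.
Against Zone B: #21, #15 — 2 used; per-zone cap 6 leaves 4.
Binding limit: min(6, 4) = 4.

4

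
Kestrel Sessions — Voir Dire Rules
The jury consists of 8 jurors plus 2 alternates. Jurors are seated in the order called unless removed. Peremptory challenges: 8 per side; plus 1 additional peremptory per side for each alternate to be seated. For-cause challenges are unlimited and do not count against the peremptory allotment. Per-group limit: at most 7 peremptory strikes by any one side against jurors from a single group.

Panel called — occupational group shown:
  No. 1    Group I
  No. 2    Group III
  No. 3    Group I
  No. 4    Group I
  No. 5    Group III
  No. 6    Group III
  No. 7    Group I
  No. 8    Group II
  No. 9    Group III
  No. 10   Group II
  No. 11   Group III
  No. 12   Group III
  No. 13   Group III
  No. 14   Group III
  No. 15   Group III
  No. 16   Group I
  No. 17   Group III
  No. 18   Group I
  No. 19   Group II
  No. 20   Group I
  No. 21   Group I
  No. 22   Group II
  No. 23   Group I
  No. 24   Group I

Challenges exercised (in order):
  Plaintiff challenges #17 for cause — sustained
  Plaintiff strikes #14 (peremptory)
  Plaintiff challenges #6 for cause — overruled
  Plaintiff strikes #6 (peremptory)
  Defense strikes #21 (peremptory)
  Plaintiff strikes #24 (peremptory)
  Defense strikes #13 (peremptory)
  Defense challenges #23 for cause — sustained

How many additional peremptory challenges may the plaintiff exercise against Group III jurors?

5

Plaintiff peremptories so far: #14, #6, #24 — 3 of 10 used, 7 left overall.
Against Group III: #14, #6 — 2 used; per-group cap 7 leaves 5.
Binding limit: min(7, 5) = 5.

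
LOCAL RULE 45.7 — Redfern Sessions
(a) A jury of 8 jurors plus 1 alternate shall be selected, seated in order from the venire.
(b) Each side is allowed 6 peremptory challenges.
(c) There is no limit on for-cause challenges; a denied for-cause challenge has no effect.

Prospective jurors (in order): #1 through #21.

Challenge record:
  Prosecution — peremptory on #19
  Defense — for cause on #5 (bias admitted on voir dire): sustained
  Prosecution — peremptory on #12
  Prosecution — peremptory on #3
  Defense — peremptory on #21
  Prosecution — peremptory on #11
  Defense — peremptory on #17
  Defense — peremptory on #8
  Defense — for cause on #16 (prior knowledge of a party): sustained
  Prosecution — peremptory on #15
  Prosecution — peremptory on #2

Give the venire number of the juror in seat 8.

14

Removed: #2, #3, #5, #8, #11, #12, #15, #16, #17, #19, #21.
Seating in order: seats 1–8 → #1, #4, #6, #7, #9, #10, #13, #14; alternates → #18.
So seat 8 is #14.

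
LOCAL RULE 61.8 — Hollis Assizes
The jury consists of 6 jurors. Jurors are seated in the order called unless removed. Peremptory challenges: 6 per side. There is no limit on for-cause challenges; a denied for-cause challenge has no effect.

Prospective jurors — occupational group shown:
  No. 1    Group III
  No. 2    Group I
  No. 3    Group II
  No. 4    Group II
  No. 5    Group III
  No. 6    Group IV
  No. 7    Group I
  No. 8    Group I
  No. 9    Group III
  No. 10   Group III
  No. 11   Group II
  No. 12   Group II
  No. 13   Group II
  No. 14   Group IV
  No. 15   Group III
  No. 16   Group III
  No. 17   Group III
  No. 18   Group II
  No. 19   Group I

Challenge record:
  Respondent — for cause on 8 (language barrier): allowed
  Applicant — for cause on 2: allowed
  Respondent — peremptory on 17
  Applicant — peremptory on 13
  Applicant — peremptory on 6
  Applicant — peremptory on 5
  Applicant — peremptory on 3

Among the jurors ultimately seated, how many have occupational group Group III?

3

Removed: #2, #3, #5, #6, #8, #13, #17.
Seated jurors 1–6: #1, #4, #7, #9, #10, #11.
Of those, in Group III: #1, #9, #10 → 3.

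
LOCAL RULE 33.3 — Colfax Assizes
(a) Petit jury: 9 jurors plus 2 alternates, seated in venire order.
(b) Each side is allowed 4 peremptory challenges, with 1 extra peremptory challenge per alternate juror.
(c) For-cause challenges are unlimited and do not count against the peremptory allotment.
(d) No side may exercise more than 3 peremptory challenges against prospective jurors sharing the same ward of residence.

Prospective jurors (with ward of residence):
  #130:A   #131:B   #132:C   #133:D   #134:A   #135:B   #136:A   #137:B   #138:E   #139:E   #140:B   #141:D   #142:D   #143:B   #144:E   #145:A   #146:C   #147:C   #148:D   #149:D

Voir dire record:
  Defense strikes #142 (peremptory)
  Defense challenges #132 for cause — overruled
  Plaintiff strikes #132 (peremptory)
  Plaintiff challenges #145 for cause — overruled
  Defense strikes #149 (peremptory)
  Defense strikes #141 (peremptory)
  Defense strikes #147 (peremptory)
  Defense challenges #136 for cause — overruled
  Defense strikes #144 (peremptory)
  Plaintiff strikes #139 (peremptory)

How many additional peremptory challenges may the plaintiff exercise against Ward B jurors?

Plaintiff peremptories so far: #132, #139 — 2 of 6 used, 4 left overall.
Against Ward B: none yet — per-ward cap 3 leaves 3.
Binding limit: min(4, 3) = 3.

3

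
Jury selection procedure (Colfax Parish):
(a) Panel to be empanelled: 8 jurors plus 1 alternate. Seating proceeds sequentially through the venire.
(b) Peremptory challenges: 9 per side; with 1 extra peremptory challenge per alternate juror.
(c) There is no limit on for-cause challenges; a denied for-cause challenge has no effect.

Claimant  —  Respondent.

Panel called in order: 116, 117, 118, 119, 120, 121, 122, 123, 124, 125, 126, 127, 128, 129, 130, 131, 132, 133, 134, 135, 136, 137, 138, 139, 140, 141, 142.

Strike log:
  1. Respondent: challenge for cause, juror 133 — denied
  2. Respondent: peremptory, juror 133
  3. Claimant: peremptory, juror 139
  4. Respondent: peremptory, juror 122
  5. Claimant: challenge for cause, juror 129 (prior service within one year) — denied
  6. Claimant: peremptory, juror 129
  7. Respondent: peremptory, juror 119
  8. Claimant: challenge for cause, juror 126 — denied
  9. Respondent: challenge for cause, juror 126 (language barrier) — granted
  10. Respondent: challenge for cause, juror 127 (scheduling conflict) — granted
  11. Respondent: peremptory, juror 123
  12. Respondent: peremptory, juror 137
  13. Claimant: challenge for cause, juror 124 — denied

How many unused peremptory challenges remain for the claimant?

8

Claimant allotment: 9 base + 1 × 1 alternate = 10.
Claimant peremptories used: #139, #129 — 2 (for-cause on #129, #126, #124 don't count).
Remaining: 10 − 2 = 8.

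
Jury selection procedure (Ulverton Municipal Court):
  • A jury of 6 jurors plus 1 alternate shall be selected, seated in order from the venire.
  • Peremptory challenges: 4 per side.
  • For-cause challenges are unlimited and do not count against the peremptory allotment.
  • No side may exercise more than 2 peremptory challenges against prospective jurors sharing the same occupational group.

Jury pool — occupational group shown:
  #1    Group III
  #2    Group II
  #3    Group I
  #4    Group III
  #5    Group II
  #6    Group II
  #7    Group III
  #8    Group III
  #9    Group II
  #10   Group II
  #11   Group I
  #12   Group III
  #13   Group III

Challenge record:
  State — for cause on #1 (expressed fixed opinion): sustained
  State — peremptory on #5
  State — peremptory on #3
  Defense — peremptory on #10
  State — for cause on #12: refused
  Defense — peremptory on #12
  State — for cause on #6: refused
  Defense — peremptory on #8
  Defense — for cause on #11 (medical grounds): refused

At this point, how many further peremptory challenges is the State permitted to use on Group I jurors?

State peremptories so far: #5, #3 — 2 of 4 used, 2 left overall.
Against Group I: #3 — 1 used; per-group cap 2 leaves 1.
Binding limit: min(2, 1) = 1.

1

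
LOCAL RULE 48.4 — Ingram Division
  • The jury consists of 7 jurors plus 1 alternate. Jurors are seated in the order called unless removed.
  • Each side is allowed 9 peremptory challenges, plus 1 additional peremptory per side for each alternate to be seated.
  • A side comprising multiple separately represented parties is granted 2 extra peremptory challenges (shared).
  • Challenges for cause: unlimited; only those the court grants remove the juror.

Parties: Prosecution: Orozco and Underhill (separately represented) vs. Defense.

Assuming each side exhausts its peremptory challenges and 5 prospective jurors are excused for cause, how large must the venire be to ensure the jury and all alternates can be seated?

Seats to fill: 7 + 1 alternates = 8.
Peremptories — Prosecution: 9 + 1×1 + 2 = 12; Defense: 9 + 1×1 = 10; total 22.
For-cause removals: 5.
Minimum venire: 8 + 22 + 5 = 35.

35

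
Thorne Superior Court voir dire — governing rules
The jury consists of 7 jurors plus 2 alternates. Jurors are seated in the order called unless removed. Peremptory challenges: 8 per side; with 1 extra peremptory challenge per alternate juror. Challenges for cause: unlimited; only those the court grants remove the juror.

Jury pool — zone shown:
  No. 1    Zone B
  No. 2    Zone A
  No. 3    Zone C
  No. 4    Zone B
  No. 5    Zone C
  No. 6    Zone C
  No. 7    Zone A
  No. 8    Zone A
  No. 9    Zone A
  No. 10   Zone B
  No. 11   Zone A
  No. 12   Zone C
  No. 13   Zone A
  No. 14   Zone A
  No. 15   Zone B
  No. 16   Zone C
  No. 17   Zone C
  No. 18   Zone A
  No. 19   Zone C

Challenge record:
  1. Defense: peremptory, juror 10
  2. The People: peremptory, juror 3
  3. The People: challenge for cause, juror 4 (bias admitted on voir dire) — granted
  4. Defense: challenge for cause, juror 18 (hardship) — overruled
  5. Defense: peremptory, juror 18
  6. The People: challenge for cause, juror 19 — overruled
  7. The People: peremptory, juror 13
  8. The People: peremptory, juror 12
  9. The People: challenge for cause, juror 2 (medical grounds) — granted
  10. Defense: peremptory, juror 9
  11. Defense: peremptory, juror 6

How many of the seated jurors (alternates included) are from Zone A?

Removed: #2, #3, #4, #6, #9, #10, #12, #13, #18.
Seated (9 incl. alternates): #1, #5, #7, #8, #11, #14, #15, #16, #17.
Of those, in Zone A: #7, #8, #11, #14 → 4.

4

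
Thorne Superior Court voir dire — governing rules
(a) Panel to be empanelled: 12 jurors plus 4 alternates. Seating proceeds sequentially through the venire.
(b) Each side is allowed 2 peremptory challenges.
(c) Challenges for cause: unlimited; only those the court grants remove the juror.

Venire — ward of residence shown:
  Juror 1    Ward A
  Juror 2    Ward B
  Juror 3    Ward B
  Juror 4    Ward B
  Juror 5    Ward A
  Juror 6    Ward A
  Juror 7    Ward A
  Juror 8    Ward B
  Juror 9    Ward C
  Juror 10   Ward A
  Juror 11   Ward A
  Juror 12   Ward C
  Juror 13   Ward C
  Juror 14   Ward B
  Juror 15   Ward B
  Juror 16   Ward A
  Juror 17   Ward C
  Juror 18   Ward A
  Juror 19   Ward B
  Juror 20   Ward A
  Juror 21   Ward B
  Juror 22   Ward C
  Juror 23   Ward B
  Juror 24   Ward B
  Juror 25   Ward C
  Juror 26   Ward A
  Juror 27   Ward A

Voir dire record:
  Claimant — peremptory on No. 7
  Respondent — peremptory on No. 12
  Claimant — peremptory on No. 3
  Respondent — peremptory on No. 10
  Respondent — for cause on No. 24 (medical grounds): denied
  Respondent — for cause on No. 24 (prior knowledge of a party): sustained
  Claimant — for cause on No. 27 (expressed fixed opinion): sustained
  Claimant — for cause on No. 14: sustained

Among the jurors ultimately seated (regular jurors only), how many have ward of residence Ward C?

3

Removed: #3, #7, #10, #12, #14, #24, #27.
Seated jurors 1–12: #1, #2, #4, #5, #6, #8, #9, #11, #13, #15, #16, #17 (alternates #18, #19, #20, #21 not counted).
Of those, in Ward C: #9, #13, #17 → 3.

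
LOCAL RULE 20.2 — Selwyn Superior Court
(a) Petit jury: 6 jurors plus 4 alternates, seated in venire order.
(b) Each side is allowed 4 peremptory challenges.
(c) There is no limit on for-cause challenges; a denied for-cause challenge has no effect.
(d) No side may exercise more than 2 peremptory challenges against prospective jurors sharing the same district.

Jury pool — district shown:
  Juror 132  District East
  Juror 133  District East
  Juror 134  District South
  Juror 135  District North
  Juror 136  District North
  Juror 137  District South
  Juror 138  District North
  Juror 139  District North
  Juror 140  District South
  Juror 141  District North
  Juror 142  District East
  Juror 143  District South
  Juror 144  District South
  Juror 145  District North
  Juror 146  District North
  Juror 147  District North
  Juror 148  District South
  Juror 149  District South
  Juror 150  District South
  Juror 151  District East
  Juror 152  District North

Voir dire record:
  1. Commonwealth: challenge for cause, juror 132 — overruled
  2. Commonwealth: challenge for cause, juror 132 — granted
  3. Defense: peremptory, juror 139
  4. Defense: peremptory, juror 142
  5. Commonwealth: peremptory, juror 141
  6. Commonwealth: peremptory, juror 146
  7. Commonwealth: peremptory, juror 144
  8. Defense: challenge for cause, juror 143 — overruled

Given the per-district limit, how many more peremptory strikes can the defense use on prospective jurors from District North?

Defense peremptories so far: #139, #142 — 2 of 4 used, 2 left overall.
Against District North: #139 — 1 used; per-district cap 2 leaves 1.
Binding limit: min(2, 1) = 1.

1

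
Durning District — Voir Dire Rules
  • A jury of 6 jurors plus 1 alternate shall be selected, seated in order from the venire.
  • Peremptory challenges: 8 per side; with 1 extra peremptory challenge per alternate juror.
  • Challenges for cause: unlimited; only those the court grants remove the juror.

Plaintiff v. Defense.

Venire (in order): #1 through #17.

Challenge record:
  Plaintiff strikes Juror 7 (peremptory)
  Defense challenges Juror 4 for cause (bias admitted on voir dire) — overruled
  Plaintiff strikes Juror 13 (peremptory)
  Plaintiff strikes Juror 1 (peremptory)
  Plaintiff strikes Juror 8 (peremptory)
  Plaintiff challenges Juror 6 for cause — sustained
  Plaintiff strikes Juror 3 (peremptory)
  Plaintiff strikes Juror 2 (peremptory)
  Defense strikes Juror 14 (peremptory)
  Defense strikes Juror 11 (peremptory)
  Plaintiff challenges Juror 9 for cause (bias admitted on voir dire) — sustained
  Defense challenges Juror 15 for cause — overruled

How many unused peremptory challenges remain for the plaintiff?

3

Plaintiff allotment: 8 base + 1 × 1 alternate = 9.
Plaintiff peremptories used: #7, #13, #1, #8, #3, #2 — 6 (for-cause on #6, #9 don't count).
Remaining: 9 − 6 = 3.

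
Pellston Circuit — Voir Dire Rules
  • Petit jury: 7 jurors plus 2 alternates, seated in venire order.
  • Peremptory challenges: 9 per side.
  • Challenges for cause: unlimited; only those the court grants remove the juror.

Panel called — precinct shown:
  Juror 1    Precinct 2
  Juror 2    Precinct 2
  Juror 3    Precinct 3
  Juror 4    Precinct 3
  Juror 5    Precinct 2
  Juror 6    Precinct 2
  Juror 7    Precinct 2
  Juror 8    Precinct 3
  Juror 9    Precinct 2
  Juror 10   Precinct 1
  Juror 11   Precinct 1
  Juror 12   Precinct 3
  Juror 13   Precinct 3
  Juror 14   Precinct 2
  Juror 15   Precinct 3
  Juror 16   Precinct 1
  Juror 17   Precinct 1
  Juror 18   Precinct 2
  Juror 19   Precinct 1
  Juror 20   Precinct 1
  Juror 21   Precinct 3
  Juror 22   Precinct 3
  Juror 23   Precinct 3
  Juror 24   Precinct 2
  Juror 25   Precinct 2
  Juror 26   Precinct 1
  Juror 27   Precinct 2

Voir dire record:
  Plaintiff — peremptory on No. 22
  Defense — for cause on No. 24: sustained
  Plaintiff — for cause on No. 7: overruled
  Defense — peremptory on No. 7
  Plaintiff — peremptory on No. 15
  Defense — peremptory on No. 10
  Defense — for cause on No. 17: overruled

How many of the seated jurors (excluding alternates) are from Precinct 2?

Removed: #7, #10, #15, #22, #24.
Seated jurors 1–7: #1, #2, #3, #4, #5, #6, #8 (alternates #9, #11 not counted).
Of those, in Precinct 2: #1, #2, #5, #6 → 4.

4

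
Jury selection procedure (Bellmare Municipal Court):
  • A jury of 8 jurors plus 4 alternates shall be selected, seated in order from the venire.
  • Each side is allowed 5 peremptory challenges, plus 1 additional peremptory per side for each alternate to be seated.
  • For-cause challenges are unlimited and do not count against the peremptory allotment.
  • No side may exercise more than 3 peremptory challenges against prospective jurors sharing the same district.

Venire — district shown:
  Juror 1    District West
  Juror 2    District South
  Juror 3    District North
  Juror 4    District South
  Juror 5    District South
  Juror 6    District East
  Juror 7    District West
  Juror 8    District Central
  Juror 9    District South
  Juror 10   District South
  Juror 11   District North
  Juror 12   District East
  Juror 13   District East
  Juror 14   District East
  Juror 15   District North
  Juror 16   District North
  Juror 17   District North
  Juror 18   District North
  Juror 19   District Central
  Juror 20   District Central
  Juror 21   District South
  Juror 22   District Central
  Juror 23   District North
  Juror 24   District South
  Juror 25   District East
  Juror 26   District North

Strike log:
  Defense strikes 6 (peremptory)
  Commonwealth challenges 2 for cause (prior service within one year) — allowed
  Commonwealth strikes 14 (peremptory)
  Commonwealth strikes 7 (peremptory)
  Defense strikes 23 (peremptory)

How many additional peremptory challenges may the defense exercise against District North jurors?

Defense peremptories so far: #6, #23 — 2 of 9 used, 7 left overall.
Against District North: #23 — 1 used; per-district cap 3 leaves 2.
Binding limit: min(7, 2) = 2.

2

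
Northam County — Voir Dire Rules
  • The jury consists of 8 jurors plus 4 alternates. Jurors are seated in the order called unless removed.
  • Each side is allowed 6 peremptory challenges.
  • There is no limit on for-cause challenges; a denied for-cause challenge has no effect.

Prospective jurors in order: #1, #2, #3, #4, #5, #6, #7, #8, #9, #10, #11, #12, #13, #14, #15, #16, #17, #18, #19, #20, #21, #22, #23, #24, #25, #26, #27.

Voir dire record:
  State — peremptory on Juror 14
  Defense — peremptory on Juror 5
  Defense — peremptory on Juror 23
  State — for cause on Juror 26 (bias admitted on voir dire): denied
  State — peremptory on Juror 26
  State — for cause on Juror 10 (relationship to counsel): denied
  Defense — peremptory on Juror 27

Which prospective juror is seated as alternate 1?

Removed: #5, #14, #23, #26, #27. (#10 stays — for-cause denied.)
Seating in order: seats 1–8 → #1, #2, #3, #4, #6, #7, #8, #9; alternates → #10, #11, #12, #13.
So alternate 1 is #10.

10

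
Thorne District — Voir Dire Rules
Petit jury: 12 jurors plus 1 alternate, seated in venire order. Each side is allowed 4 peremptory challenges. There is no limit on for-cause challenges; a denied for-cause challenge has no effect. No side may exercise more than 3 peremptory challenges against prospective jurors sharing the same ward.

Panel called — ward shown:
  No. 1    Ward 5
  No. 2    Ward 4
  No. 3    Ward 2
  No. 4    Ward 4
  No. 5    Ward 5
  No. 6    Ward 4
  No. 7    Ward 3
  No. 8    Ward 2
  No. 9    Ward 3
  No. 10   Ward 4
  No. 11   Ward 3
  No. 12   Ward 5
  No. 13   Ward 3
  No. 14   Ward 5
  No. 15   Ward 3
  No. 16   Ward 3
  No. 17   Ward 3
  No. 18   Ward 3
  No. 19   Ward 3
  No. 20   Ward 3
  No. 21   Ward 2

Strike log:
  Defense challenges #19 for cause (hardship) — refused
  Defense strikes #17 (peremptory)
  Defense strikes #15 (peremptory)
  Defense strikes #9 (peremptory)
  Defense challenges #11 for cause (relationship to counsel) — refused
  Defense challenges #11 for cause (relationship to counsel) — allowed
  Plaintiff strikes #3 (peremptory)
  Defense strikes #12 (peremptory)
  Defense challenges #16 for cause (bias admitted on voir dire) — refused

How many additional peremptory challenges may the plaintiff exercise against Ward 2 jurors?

2

Plaintiff peremptories so far: #3 — 1 of 4 used, 3 left overall.
Against Ward 2: #3 — 1 used; per-ward cap 3 leaves 2.
Binding limit: min(3, 2) = 2.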